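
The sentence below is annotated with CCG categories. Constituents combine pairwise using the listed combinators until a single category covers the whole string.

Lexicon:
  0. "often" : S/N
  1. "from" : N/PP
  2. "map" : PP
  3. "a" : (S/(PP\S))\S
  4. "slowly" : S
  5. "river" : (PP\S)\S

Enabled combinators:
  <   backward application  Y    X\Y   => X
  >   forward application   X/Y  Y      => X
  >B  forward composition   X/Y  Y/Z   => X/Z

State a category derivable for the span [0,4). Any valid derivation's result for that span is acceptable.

S/(PP\S)

[0,6] S   >
  [0,4] S/(PP\S)   <
    [0,3] S   >
      [0,1] "often" : S/N
      [1,3] N   >
        [1,2] "from" : N/PP
        [2,3] "map" : PP
    [3,4] "a" : (S/(PP\S))\S
  [4,6] PP\S   <
    [4,5] "slowly" : S
    [5,6] "river" : (PP\S)\S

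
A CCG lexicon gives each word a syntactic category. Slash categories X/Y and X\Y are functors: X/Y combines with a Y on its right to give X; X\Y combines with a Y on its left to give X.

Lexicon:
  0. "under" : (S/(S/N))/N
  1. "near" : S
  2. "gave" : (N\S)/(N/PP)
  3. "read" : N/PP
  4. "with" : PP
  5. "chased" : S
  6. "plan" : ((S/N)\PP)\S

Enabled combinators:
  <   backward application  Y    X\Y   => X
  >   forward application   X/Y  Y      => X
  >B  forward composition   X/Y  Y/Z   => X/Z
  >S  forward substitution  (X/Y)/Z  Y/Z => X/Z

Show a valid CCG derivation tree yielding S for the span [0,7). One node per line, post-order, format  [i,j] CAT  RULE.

[0,1] (S/(S/N))/N  lex  "under"
[1,2] S  lex  "near"
[2,3] (N\S)/(N/PP)  lex  "gave"
[3,4] N/PP  lex  "read"
[2,4] N\S  >  k=3
[1,4] N  <  k=2
[0,4] S/(S/N)  >  k=1
[4,5] PP  lex  "with"
[5,6] S  lex  "chased"
[6,7] ((S/N)\PP)\S  lex  "plan"
[5,7] (S/N)\PP  <  k=6
[4,7] S/N  <  k=5
[0,7] S  >  k=4

[0,7] S   >
  [0,4] S/(S/N)   >
    [0,1] "under" : (S/(S/N))/N
    [1,4] N   <
      [1,2] "near" : S
      [2,4] N\S   >
        [2,3] "gave" : (N\S)/(N/PP)
        [3,4] "read" : N/PP
  [4,7] S/N   <
    [4,5] "with" : PP
    [5,7] (S/N)\PP   <
      [5,6] "chased" : S
      [6,7] "plan" : ((S/N)\PP)\S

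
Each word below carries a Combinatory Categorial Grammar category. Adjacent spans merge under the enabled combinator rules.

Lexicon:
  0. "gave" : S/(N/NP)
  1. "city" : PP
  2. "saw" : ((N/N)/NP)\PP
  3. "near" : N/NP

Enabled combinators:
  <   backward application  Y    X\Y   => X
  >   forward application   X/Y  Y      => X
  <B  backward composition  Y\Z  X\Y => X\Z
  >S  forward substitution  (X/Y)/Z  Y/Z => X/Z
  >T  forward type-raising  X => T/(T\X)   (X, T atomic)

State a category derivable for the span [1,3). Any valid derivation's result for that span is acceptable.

[0,4] S   >
  [0,1] "gave" : S/(N/NP)
  [1,4] N/NP   >S
    [1,3] (N/N)/NP   <
      [1,2] "city" : PP
      [2,3] "saw" : ((N/N)/NP)\PP
    [3,4] "near" : N/NP

(N/N)/NP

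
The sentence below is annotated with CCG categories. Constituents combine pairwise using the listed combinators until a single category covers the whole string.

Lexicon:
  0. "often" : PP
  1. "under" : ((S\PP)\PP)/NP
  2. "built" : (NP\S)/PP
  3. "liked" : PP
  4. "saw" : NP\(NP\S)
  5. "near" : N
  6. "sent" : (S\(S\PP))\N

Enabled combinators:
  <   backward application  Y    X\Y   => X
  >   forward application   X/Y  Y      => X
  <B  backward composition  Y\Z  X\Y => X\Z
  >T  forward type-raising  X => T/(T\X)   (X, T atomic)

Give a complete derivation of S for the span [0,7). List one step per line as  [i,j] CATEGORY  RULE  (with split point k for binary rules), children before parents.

[0,1] PP  lex  "often"
[1,2] ((S\PP)\PP)/NP  lex  "under"
[2,3] (NP\S)/PP  lex  "built"
[3,4] PP  lex  "liked"
[2,4] NP\S  >  k=3
[4,5] NP\(NP\S)  lex  "saw"
[2,5] NP  <  k=4
[1,5] (S\PP)\PP  >  k=2
[0,5] S\PP  <  k=1
[5,6] N  lex  "near"
[6,7] (S\(S\PP))\N  lex  "sent"
[5,7] S\(S\PP)  <  k=6
[0,7] S  <  k=5

[0,7] S   <
  [0,5] S\PP   <
    [0,1] "often" : PP
    [1,5] (S\PP)\PP   >
      [1,2] "under" : ((S\PP)\PP)/NP
      [2,5] NP   <
        [2,4] NP\S   >
          [2,3] "built" : (NP\S)/PP
          [3,4] "liked" : PP
        [4,5] "saw" : NP\(NP\S)
  [5,7] S\(S\PP)   <
    [5,6] "near" : N
    [6,7] "sent" : (S\(S\PP))\N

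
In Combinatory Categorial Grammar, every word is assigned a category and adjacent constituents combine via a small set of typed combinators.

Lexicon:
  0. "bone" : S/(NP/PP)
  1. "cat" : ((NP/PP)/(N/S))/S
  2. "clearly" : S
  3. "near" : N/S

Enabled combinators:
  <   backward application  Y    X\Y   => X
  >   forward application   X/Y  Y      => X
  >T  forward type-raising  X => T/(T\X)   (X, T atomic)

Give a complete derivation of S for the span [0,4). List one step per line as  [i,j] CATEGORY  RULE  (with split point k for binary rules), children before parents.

[0,4] S   >
  [0,1] "bone" : S/(NP/PP)
  [1,4] NP/PP   >
    [1,3] (NP/PP)/(N/S)   >
      [1,2] "cat" : ((NP/PP)/(N/S))/S
      [2,3] "clearly" : S
    [3,4] "near" : N/S

[0,1] S/(NP/PP)  lex  "bone"
[1,2] ((NP/PP)/(N/S))/S  lex  "cat"
[2,3] S  lex  "clearly"
[1,3] (NP/PP)/(N/S)  >  k=2
[3,4] N/S  lex  "near"
[1,4] NP/PP  >  k=3
[0,4] S  >  k=1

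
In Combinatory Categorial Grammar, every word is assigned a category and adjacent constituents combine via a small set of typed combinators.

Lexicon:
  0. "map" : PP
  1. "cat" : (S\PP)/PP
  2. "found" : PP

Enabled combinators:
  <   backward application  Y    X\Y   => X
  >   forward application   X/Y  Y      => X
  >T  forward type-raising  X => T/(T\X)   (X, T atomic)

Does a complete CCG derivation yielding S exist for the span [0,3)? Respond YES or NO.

[0,3] S   >
  [0,1] S/(S\PP)   >T
    [0,1] "map" : PP
  [1,3] S\PP   >
    [1,2] "cat" : (S\PP)/PP
    [2,3] "found" : PP

YES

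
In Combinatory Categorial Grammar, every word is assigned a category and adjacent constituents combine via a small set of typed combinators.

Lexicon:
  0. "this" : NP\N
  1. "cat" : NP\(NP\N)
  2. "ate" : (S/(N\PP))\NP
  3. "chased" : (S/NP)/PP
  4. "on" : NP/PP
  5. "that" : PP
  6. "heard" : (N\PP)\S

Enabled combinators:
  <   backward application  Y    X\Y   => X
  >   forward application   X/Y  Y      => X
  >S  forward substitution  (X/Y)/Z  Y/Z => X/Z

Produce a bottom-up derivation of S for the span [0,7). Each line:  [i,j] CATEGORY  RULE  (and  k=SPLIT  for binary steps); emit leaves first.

[0,7] S   >
  [0,3] S/(N\PP)   <
    [0,2] NP   <
      [0,1] "this" : NP\N
      [1,2] "cat" : NP\(NP\N)
    [2,3] "ate" : (S/(N\PP))\NP
  [3,7] N\PP   <
    [3,6] S   >
      [3,5] S/PP   >S
        [3,4] "chased" : (S/NP)/PP
        [4,5] "on" : NP/PP
      [5,6] "that" : PP
    [6,7] "heard" : (N\PP)\S

[0,1] NP\N  lex  "this"
[1,2] NP\(NP\N)  lex  "cat"
[0,2] NP  <  k=1
[2,3] (S/(N\PP))\NP  lex  "ate"
[0,3] S/(N\PP)  <  k=2
[3,4] (S/NP)/PP  lex  "chased"
[4,5] NP/PP  lex  "on"
[3,5] S/PP  >S  k=4
[5,6] PP  lex  "that"
[3,6] S  >  k=5
[6,7] (N\PP)\S  lex  "heard"
[3,7] N\PP  <  k=6
[0,7] S  >  k=3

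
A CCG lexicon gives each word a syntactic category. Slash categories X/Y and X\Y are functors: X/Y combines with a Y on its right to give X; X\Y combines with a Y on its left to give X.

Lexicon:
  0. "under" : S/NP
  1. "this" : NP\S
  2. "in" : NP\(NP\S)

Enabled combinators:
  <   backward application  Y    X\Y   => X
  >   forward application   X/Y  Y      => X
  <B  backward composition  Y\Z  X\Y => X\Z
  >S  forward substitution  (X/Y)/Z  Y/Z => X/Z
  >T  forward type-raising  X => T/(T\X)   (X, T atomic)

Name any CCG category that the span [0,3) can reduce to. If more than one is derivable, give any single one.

S

[0,3] S   >
  [0,1] "under" : S/NP
  [1,3] NP   <
    [1,2] "this" : NP\S
    [2,3] "in" : NP\(NP\S)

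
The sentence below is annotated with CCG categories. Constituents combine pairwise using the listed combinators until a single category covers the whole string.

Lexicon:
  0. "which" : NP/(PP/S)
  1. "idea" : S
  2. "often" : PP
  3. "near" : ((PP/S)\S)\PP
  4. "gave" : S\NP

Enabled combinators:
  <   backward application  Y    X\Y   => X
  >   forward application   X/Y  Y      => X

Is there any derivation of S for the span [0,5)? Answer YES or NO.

YES

[0,5] S   <
  [0,4] NP   >
    [0,1] "which" : NP/(PP/S)
    [1,4] PP/S   <
      [1,2] "idea" : S
      [2,4] (PP/S)\S   <
        [2,3] "often" : PP
        [3,4] "near" : ((PP/S)\S)\PP
  [4,5] "gave" : S\NP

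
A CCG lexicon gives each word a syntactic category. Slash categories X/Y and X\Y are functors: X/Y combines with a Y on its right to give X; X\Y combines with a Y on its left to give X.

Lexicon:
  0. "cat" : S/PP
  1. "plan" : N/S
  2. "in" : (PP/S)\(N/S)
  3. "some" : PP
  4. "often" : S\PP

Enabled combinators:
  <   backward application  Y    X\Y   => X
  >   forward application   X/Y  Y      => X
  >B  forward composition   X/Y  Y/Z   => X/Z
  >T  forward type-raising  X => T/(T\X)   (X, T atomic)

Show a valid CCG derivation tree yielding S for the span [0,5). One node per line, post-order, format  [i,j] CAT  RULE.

[0,5] S   >
  [0,1] "cat" : S/PP
  [1,5] PP   >
    [1,3] PP/S   <
      [1,2] "plan" : N/S
      [2,3] "in" : (PP/S)\(N/S)
    [3,5] S   >
      [3,4] S/(S\PP)   >T
        [3,4] "some" : PP
      [4,5] "often" : S\PP

[0,1] S/PP  lex  "cat"
[1,2] N/S  lex  "plan"
[2,3] (PP/S)\(N/S)  lex  "in"
[1,3] PP/S  <  k=2
[3,4] PP  lex  "some"
[3,4] S/(S\PP)  >T
[4,5] S\PP  lex  "often"
[3,5] S  >  k=4
[1,5] PP  >  k=3
[0,5] S  >  k=1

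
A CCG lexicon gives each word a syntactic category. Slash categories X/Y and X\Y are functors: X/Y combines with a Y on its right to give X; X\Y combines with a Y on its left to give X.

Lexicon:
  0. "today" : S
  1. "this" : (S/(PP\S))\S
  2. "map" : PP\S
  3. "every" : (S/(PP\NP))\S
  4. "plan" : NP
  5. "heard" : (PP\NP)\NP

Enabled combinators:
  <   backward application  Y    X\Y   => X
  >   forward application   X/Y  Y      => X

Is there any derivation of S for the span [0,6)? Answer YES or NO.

YES

[0,6] S   >
  [0,4] S/(PP\NP)   <
    [0,3] S   >
      [0,2] S/(PP\S)   <
        [0,1] "today" : S
        [1,2] "this" : (S/(PP\S))\S
      [2,3] "map" : PP\S
    [3,4] "every" : (S/(PP\NP))\S
  [4,6] PP\NP   <
    [4,5] "plan" : NP
    [5,6] "heard" : (PP\NP)\NP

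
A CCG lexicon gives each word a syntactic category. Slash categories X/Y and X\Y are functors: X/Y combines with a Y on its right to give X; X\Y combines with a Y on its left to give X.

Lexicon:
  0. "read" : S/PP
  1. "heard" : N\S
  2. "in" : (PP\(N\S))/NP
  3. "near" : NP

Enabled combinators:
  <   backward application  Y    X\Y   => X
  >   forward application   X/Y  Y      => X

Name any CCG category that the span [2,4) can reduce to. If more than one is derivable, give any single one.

[0,4] S   >
  [0,1] "read" : S/PP
  [1,4] PP   <
    [1,2] "heard" : N\S
    [2,4] PP\(N\S)   >
      [2,3] "in" : (PP\(N\S))/NP
      [3,4] "near" : NP

PP\(N\S)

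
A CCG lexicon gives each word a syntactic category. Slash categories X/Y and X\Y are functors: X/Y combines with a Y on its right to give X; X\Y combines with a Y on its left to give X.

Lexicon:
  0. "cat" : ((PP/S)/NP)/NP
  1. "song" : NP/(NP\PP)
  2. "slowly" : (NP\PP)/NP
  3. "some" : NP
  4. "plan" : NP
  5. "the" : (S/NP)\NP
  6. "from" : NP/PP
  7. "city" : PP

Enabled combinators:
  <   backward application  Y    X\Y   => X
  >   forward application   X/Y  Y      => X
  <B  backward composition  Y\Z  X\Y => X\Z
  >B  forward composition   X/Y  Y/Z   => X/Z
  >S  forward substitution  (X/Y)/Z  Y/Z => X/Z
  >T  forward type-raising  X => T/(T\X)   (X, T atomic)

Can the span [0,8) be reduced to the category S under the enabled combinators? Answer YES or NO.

((PP/S)/NP)/NP NP/(NP\PP) (NP\PP)/NP NP NP (S/NP)\NP NP/PP PP
CKY chart[0,8] = {(PP/S)/(NP\S), N/(N\PP), NP/(NP\PP), PP, PP/(NP\NP), PP/(PP\PP), PP/(S\S), S/(S\PP)}; S ∉ chart

NO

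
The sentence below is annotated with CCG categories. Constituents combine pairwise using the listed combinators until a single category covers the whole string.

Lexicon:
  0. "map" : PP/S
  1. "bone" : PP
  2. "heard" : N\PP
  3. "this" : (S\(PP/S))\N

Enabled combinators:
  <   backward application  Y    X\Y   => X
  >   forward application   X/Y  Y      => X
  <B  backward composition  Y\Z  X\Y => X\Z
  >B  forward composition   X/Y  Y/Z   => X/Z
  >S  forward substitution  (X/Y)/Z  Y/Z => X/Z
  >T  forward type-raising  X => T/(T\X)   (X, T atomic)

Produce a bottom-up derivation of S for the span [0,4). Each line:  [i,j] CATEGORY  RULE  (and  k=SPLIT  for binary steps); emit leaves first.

[0,4] S   <
  [0,1] "map" : PP/S
  [1,4] S\(PP/S)   <
    [1,3] N   <
      [1,2] "bone" : PP
      [2,3] "heard" : N\PP
    [3,4] "this" : (S\(PP/S))\N

[0,1] PP/S  lex  "map"
[1,2] PP  lex  "bone"
[2,3] N\PP  lex  "heard"
[1,3] N  <  k=2
[3,4] (S\(PP/S))\N  lex  "this"
[1,4] S\(PP/S)  <  k=3
[0,4] S  <  k=1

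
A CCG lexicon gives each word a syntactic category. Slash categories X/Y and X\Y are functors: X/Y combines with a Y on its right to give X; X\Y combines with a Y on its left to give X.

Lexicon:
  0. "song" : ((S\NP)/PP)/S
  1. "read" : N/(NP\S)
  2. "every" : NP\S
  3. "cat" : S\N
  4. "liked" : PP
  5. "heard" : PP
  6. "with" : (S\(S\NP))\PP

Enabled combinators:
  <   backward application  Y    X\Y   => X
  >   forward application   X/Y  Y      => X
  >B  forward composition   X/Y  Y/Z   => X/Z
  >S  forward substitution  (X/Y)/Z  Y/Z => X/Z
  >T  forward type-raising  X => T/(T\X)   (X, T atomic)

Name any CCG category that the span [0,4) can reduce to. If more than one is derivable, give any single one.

(S\NP)/PP

[0,7] S   <
  [0,5] S\NP   >
    [0,4] (S\NP)/PP   >
      [0,1] "song" : ((S\NP)/PP)/S
      [1,4] S   <
        [1,3] N   >
          [1,2] "read" : N/(NP\S)
          [2,3] "every" : NP\S
        [3,4] "cat" : S\N
    [4,5] "liked" : PP
  [5,7] S\(S\NP)   <
    [5,6] "heard" : PP
    [6,7] "with" : (S\(S\NP))\PP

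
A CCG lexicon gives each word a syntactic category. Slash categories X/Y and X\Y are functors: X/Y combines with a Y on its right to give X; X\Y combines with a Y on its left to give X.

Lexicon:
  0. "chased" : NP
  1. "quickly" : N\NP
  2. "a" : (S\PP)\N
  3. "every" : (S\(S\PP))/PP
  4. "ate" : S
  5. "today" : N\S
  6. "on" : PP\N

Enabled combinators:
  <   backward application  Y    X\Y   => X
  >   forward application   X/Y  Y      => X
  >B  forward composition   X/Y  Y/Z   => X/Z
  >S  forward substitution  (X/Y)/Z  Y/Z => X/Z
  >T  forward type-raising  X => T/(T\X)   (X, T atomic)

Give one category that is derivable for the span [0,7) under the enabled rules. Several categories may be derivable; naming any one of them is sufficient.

[0,7] S   <
  [0,3] S\PP   <
    [0,2] N   >
      [0,1] N/(N\NP)   >T
        [0,1] "chased" : NP
      [1,2] "quickly" : N\NP
    [2,3] "a" : (S\PP)\N
  [3,7] S\(S\PP)   >
    [3,4] "every" : (S\(S\PP))/PP
    [4,7] PP   <
      [4,6] N   <
        [4,5] "ate" : S
        [5,6] "today" : N\S
      [6,7] "on" : PP\N

S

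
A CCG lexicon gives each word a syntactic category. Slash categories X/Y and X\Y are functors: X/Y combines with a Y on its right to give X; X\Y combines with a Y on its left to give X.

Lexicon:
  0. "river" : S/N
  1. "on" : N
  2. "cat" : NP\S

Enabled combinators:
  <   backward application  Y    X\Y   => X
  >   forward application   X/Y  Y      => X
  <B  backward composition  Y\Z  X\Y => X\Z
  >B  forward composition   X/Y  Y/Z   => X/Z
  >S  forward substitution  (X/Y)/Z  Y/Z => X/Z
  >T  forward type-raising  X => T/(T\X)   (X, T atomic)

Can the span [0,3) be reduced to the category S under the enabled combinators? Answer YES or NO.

S/N N NP\S
CKY chart[0,3] = {N/(N\NP), NP, NP/(NP\NP), PP/(PP\NP), S/(S\NP)}; S ∉ chart

NO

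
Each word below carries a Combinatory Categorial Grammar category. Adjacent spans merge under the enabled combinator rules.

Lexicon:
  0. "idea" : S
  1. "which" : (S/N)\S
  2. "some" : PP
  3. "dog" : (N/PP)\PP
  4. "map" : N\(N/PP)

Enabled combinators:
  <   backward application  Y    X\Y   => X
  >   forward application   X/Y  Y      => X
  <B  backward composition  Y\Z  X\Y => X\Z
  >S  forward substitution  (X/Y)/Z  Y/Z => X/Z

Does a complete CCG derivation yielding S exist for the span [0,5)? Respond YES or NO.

[0,5] S   >
  [0,2] S/N   <
    [0,1] "idea" : S
    [1,2] "which" : (S/N)\S
  [2,5] N   <
    [2,3] "some" : PP
    [3,5] N\PP   <B
      [3,4] "dog" : (N/PP)\PP
      [4,5] "map" : N\(N/PP)

YES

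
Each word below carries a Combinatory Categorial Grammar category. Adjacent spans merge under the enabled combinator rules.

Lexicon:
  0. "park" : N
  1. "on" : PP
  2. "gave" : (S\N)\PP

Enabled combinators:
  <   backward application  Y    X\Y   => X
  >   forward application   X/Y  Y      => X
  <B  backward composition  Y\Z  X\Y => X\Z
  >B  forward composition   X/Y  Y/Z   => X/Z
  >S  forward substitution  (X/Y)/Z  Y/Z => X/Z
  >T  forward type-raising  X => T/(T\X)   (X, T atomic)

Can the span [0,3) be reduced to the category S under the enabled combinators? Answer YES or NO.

[0,3] S   <
  [0,1] "park" : N
  [1,3] S\N   <
    [1,2] "on" : PP
    [2,3] "gave" : (S\N)\PP

YES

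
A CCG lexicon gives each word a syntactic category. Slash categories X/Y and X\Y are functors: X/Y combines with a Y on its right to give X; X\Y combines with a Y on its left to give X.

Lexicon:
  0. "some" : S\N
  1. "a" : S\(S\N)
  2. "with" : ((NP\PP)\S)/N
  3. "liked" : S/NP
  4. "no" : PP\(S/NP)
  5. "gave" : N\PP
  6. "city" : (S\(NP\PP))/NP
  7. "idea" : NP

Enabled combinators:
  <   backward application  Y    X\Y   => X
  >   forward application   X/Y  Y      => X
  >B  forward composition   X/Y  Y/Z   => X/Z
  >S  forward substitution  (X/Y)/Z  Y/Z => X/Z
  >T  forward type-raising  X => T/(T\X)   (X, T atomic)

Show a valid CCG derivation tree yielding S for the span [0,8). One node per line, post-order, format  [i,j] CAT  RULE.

[0,8] S   <
  [0,6] NP\PP   <
    [0,2] S   <
      [0,1] "some" : S\N
      [1,2] "a" : S\(S\N)
    [2,6] (NP\PP)\S   >
      [2,3] "with" : ((NP\PP)\S)/N
      [3,6] N   <
        [3,5] PP   <
          [3,4] "liked" : S/NP
          [4,5] "no" : PP\(S/NP)
        [5,6] "gave" : N\PP
  [6,8] S\(NP\PP)   >
    [6,7] "city" : (S\(NP\PP))/NP
    [7,8] "idea" : NP

[0,1] S\N  lex  "some"
[1,2] S\(S\N)  lex  "a"
[0,2] S  <  k=1
[2,3] ((NP\PP)\S)/N  lex  "with"
[3,4] S/NP  lex  "liked"
[4,5] PP\(S/NP)  lex  "no"
[3,5] PP  <  k=4
[5,6] N\PP  lex  "gave"
[3,6] N  <  k=5
[2,6] (NP\PP)\S  >  k=3
[0,6] NP\PP  <  k=2
[6,7] (S\(NP\PP))/NP  lex  "city"
[7,8] NP  lex  "idea"
[6,8] S\(NP\PP)  >  k=7
[0,8] S  <  k=6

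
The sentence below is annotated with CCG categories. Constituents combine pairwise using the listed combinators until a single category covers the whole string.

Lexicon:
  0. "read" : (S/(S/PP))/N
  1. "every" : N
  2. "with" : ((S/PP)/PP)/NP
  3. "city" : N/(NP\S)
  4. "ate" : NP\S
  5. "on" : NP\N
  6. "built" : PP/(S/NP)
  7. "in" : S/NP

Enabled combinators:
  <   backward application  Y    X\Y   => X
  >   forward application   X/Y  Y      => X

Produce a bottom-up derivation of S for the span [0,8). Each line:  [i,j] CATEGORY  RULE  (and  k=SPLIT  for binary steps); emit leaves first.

[0,1] (S/(S/PP))/N  lex  "read"
[1,2] N  lex  "every"
[0,2] S/(S/PP)  >  k=1
[2,3] ((S/PP)/PP)/NP  lex  "with"
[3,4] N/(NP\S)  lex  "city"
[4,5] NP\S  lex  "ate"
[3,5] N  >  k=4
[5,6] NP\N  lex  "on"
[3,6] NP  <  k=5
[2,6] (S/PP)/PP  >  k=3
[6,7] PP/(S/NP)  lex  "built"
[7,8] S/NP  lex  "in"
[6,8] PP  >  k=7
[2,8] S/PP  >  k=6
[0,8] S  >  k=2

[0,8] S   >
  [0,2] S/(S/PP)   >
    [0,1] "read" : (S/(S/PP))/N
    [1,2] "every" : N
  [2,8] S/PP   >
    [2,6] (S/PP)/PP   >
      [2,3] "with" : ((S/PP)/PP)/NP
      [3,6] NP   <
        [3,5] N   >
          [3,4] "city" : N/(NP\S)
          [4,5] "ate" : NP\S
        [5,6] "on" : NP\N
    [6,8] PP   >
      [6,7] "built" : PP/(S/NP)
      [7,8] "in" : S/NP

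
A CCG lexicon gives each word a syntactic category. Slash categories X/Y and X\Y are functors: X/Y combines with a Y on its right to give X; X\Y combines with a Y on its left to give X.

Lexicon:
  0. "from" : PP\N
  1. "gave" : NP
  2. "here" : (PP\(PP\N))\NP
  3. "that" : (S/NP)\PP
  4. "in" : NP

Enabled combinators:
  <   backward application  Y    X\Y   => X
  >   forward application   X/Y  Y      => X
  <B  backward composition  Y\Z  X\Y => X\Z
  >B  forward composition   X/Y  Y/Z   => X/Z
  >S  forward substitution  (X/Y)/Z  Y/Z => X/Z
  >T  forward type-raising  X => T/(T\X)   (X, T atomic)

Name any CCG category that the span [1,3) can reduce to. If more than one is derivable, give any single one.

[0,5] S   >
  [0,4] S/NP   <
    [0,3] PP   <
      [0,1] "from" : PP\N
      [1,3] PP\(PP\N)   <
        [1,2] "gave" : NP
        [2,3] "here" : (PP\(PP\N))\NP
    [3,4] "that" : (S/NP)\PP
  [4,5] "in" : NP

PP\(PP\N)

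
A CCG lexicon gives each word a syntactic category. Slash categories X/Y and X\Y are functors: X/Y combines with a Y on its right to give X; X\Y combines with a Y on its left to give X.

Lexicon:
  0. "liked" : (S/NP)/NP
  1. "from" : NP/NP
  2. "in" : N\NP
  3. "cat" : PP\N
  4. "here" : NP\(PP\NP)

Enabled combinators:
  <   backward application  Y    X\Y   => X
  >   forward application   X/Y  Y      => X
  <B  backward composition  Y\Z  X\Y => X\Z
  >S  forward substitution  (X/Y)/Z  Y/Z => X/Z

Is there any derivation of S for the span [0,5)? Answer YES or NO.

[0,5] S   >
  [0,2] S/NP   >S
    [0,1] "liked" : (S/NP)/NP
    [1,2] "from" : NP/NP
  [2,5] NP   <
    [2,4] PP\NP   <B
      [2,3] "in" : N\NP
      [3,4] "cat" : PP\N
    [4,5] "here" : NP\(PP\NP)

YES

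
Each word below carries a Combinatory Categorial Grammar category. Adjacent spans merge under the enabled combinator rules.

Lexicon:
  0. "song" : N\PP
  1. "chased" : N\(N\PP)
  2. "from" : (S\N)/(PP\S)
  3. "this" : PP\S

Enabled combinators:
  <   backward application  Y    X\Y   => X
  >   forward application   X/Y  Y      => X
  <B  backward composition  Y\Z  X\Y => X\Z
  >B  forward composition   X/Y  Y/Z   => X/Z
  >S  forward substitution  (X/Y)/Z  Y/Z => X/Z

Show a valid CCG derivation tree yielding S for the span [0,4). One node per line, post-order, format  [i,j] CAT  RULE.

[0,4] S   <
  [0,2] N   <
    [0,1] "song" : N\PP
    [1,2] "chased" : N\(N\PP)
  [2,4] S\N   >
    [2,3] "from" : (S\N)/(PP\S)
    [3,4] "this" : PP\S

[0,1] N\PP  lex  "song"
[1,2] N\(N\PP)  lex  "chased"
[0,2] N  <  k=1
[2,3] (S\N)/(PP\S)  lex  "from"
[3,4] PP\S  lex  "this"
[2,4] S\N  >  k=3
[0,4] S  <  k=2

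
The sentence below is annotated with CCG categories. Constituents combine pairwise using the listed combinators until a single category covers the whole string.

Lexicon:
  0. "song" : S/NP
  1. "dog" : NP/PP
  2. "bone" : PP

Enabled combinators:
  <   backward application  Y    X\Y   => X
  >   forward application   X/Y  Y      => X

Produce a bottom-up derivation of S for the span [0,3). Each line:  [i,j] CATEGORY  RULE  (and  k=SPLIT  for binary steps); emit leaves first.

[0,1] S/NP  lex  "song"
[1,2] NP/PP  lex  "dog"
[2,3] PP  lex  "bone"
[1,3] NP  >  k=2
[0,3] S  >  k=1

[0,3] S   >
  [0,1] "song" : S/NP
  [1,3] NP   >
    [1,2] "dog" : NP/PP
    [2,3] "bone" : PP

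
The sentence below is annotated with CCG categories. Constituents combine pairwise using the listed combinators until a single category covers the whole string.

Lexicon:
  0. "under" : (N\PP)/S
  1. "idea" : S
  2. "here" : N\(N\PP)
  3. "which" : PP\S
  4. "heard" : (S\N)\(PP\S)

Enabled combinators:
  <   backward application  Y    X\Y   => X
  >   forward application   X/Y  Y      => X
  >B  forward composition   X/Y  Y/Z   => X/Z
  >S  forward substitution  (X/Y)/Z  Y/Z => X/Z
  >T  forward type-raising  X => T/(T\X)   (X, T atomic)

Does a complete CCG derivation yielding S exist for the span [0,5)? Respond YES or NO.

[0,5] S   <
  [0,3] N   <
    [0,2] N\PP   >
      [0,1] "under" : (N\PP)/S
      [1,2] "idea" : S
    [2,3] "here" : N\(N\PP)
  [3,5] S\N   <
    [3,4] "which" : PP\S
    [4,5] "heard" : (S\N)\(PP\S)

YES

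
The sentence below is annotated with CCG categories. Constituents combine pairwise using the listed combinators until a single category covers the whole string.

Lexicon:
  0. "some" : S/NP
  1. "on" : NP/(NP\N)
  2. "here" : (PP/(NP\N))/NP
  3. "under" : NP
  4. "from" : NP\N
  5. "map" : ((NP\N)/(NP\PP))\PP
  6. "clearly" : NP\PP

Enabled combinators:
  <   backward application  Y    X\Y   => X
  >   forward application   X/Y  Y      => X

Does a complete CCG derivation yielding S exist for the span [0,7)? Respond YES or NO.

YES

[0,7] S   >
  [0,1] "some" : S/NP
  [1,7] NP   >
    [1,2] "on" : NP/(NP\N)
    [2,7] NP\N   >
      [2,6] (NP\N)/(NP\PP)   <
        [2,5] PP   >
          [2,4] PP/(NP\N)   >
            [2,3] "here" : (PP/(NP\N))/NP
            [3,4] "under" : NP
          [4,5] "from" : NP\N
        [5,6] "map" : ((NP\N)/(NP\PP))\PP
      [6,7] "clearly" : NP\PP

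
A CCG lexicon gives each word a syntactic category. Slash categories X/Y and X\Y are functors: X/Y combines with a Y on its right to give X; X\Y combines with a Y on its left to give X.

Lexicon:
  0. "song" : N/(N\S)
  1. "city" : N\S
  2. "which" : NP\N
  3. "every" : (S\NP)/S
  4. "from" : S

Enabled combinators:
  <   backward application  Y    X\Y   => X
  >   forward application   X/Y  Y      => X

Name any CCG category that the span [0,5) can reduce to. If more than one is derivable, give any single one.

[0,5] S   <
  [0,3] NP   <
    [0,2] N   >
      [0,1] "song" : N/(N\S)
      [1,2] "city" : N\S
    [2,3] "which" : NP\N
  [3,5] S\NP   >
    [3,4] "every" : (S\NP)/S
    [4,5] "from" : S

S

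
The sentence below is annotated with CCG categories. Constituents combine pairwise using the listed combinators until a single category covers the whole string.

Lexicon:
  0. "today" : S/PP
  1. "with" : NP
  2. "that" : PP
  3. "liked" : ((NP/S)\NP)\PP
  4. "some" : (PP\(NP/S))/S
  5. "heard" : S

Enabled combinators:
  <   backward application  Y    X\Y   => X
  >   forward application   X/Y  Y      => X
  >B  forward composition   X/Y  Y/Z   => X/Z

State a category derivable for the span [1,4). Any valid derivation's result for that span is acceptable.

NP/S

[0,6] S   >
  [0,1] "today" : S/PP
  [1,6] PP   <
    [1,4] NP/S   <
      [1,2] "with" : NP
      [2,4] (NP/S)\NP   <
        [2,3] "that" : PP
        [3,4] "liked" : ((NP/S)\NP)\PP
    [4,6] PP\(NP/S)   >
      [4,5] "some" : (PP\(NP/S))/S
      [5,6] "heard" : S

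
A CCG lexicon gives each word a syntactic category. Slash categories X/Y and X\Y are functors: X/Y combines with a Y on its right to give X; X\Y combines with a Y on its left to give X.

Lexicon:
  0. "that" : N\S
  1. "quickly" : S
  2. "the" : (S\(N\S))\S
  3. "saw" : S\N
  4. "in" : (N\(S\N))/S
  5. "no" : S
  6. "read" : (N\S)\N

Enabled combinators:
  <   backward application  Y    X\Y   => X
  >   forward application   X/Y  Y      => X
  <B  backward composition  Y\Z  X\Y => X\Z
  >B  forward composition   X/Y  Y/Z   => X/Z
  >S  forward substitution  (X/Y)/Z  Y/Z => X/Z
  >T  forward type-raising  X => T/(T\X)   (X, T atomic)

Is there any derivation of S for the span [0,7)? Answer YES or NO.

NO

N\S S (S\(N\S))\S S\N (N\(S\N))/S S (N\S)\N
CKY chart[0,7] = {N, N/(N\N), NP/(NP\N), PP/(PP\N), S/(S\N)}; S ∉ chart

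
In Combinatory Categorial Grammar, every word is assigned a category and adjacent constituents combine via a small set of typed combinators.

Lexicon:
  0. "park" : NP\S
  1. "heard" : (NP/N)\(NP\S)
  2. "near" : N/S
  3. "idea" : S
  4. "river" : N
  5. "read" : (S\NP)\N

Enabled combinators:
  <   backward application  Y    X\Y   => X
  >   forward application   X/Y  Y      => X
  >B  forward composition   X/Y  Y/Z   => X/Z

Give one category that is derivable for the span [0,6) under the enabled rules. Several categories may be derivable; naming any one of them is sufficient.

S

[0,6] S   <
  [0,4] NP   >
    [0,3] NP/S   >B
      [0,2] NP/N   <
        [0,1] "park" : NP\S
        [1,2] "heard" : (NP/N)\(NP\S)
      [2,3] "near" : N/S
    [3,4] "idea" : S
  [4,6] S\NP   <
    [4,5] "river" : N
    [5,6] "read" : (S\NP)\N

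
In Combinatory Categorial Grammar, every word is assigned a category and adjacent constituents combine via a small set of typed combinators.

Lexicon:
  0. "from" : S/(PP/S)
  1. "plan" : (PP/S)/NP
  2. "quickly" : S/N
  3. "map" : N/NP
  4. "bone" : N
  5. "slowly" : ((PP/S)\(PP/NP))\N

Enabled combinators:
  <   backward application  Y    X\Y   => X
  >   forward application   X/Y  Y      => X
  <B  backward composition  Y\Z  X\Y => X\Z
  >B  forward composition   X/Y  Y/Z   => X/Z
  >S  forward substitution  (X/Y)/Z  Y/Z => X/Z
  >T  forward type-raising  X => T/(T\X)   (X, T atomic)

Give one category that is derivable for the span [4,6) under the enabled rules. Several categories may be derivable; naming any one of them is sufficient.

[0,6] S   >
  [0,1] "from" : S/(PP/S)
  [1,6] PP/S   <
    [1,4] PP/NP   >S
      [1,2] "plan" : (PP/S)/NP
      [2,4] S/NP   >B
        [2,3] "quickly" : S/N
        [3,4] "map" : N/NP
    [4,6] (PP/S)\(PP/NP)   <
      [4,5] "bone" : N
      [5,6] "slowly" : ((PP/S)\(PP/NP))\N

(PP/S)\(PP/NP)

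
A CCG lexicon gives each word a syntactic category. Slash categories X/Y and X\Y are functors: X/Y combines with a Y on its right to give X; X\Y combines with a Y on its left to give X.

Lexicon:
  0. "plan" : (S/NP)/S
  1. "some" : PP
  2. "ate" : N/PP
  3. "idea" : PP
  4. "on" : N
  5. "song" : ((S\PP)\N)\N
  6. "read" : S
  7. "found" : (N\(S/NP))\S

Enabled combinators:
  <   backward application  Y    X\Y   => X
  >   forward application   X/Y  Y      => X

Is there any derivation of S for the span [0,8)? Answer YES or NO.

(S/NP)/S PP N/PP PP N ((S\PP)\N)\N S (N\(S/NP))\S
CKY chart[0,8] = {N}; S ∉ chart

NO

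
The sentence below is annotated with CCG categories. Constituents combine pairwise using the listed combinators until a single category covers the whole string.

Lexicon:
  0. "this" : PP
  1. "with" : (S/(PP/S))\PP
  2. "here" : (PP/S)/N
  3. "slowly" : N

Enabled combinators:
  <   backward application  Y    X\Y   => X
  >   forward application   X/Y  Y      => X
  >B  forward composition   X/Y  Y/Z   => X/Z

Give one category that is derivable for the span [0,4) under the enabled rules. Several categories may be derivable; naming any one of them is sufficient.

[0,4] S   >
  [0,2] S/(PP/S)   <
    [0,1] "this" : PP
    [1,2] "with" : (S/(PP/S))\PP
  [2,4] PP/S   >
    [2,3] "here" : (PP/S)/N
    [3,4] "slowly" : N

S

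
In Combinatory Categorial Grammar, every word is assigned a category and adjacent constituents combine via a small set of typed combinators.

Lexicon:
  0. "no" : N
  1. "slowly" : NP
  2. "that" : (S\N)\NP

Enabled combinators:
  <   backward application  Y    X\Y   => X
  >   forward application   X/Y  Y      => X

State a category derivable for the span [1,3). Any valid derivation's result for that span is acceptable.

[0,3] S   <
  [0,1] "no" : N
  [1,3] S\N   <
    [1,2] "slowly" : NP
    [2,3] "that" : (S\N)\NP

S\N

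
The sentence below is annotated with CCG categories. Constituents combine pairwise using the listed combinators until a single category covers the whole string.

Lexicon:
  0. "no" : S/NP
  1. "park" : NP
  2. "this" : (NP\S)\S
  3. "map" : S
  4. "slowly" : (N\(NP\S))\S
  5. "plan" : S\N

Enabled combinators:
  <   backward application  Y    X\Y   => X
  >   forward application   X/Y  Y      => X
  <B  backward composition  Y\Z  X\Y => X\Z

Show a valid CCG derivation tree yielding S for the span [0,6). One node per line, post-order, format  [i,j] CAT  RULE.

[0,1] S/NP  lex  "no"
[1,2] NP  lex  "park"
[0,2] S  >  k=1
[2,3] (NP\S)\S  lex  "this"
[0,3] NP\S  <  k=2
[3,4] S  lex  "map"
[4,5] (N\(NP\S))\S  lex  "slowly"
[3,5] N\(NP\S)  <  k=4
[0,5] N  <  k=3
[5,6] S\N  lex  "plan"
[0,6] S  <  k=5

[0,6] S   <
  [0,5] N   <
    [0,3] NP\S   <
      [0,2] S   >
        [0,1] "no" : S/NP
        [1,2] "park" : NP
      [2,3] "this" : (NP\S)\S
    [3,5] N\(NP\S)   <
      [3,4] "map" : S
      [4,5] "slowly" : (N\(NP\S))\S
  [5,6] "plan" : S\N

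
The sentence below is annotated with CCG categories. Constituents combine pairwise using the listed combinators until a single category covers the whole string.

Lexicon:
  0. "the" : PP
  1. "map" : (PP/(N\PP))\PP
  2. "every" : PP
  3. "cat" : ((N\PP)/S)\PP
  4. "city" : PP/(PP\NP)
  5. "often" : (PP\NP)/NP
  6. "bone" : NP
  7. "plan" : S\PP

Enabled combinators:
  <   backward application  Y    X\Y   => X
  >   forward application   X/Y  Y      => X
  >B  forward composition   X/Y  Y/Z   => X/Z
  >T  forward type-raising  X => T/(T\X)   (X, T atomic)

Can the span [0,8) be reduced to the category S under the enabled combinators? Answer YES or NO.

NO

PP (PP/(N\PP))\PP PP ((N\PP)/S)\PP PP/(PP\NP) (PP\NP)/NP NP S\PP
CKY chart[0,8] = {N/(N\PP), NP/(NP\PP), PP, PP/(PP\PP), PP/(S\S), S/(S\PP)}; S ∉ chart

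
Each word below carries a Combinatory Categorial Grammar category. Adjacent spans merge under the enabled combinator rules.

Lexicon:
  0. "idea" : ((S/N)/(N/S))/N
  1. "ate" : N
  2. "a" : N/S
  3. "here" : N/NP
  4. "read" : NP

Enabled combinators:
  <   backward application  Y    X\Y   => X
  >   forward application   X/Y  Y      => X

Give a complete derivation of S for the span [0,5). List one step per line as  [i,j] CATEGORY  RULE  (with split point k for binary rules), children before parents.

[0,5] S   >
  [0,3] S/N   >
    [0,2] (S/N)/(N/S)   >
      [0,1] "idea" : ((S/N)/(N/S))/N
      [1,2] "ate" : N
    [2,3] "a" : N/S
  [3,5] N   >
    [3,4] "here" : N/NP
    [4,5] "read" : NP

[0,1] ((S/N)/(N/S))/N  lex  "idea"
[1,2] N  lex  "ate"
[0,2] (S/N)/(N/S)  >  k=1
[2,3] N/S  lex  "a"
[0,3] S/N  >  k=2
[3,4] N/NP  lex  "here"
[4,5] NP  lex  "read"
[3,5] N  >  k=4
[0,5] S  >  k=3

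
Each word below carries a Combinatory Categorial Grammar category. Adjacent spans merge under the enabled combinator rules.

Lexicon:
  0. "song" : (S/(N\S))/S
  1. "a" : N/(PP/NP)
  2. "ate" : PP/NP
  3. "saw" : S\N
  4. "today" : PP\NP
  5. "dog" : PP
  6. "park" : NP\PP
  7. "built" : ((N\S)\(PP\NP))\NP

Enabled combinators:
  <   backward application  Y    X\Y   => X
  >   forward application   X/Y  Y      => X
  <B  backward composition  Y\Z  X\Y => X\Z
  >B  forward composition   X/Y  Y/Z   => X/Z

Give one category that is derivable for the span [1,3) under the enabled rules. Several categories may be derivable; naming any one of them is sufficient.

[0,8] S   >
  [0,4] S/(N\S)   >
    [0,1] "song" : (S/(N\S))/S
    [1,4] S   <
      [1,3] N   >
        [1,2] "a" : N/(PP/NP)
        [2,3] "ate" : PP/NP
      [3,4] "saw" : S\N
  [4,8] N\S   <
    [4,5] "today" : PP\NP
    [5,8] (N\S)\(PP\NP)   <
      [5,7] NP   <
        [5,6] "dog" : PP
        [6,7] "park" : NP\PP
      [7,8] "built" : ((N\S)\(PP\NP))\NP

N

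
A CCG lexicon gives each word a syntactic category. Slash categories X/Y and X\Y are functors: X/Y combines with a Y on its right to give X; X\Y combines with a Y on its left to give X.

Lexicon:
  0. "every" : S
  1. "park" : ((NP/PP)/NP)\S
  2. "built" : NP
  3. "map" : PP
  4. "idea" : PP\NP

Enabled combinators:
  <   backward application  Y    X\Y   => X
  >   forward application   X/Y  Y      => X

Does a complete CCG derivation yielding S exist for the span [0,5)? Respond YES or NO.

S ((NP/PP)/NP)\S NP PP PP\NP
CKY chart[0,5] = {PP}; S ∉ chart

NO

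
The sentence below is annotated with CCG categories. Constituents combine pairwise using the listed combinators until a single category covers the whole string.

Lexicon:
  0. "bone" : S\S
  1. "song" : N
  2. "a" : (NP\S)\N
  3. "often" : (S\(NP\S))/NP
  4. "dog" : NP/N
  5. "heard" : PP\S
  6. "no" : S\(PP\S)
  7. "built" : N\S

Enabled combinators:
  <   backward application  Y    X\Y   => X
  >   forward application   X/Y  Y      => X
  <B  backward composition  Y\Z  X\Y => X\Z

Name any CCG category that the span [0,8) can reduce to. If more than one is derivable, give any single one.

S

[0,8] S   <
  [0,3] NP\S   <B
    [0,1] "bone" : S\S
    [1,3] NP\S   <
      [1,2] "song" : N
      [2,3] "a" : (NP\S)\N
  [3,8] S\(NP\S)   >
    [3,4] "often" : (S\(NP\S))/NP
    [4,8] NP   >
      [4,5] "dog" : NP/N
      [5,8] N   <
        [5,7] S   <
          [5,6] "heard" : PP\S
          [6,7] "no" : S\(PP\S)
        [7,8] "built" : N\S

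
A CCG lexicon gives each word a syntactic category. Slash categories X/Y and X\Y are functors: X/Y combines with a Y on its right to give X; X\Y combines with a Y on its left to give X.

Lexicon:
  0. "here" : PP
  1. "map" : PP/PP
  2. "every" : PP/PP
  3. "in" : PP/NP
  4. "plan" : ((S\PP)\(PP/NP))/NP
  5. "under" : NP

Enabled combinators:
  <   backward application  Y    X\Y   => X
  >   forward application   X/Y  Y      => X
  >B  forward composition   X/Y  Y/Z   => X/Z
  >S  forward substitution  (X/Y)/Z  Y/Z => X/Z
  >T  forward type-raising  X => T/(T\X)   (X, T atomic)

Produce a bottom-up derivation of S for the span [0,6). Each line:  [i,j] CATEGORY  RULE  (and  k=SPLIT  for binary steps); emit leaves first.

[0,6] S   <
  [0,1] "here" : PP
  [1,6] S\PP   <
    [1,4] PP/NP   >B
      [1,3] PP/PP   >B
        [1,2] "map" : PP/PP
        [2,3] "every" : PP/PP
      [3,4] "in" : PP/NP
    [4,6] (S\PP)\(PP/NP)   >
      [4,5] "plan" : ((S\PP)\(PP/NP))/NP
      [5,6] "under" : NP

[0,1] PP  lex  "here"
[1,2] PP/PP  lex  "map"
[2,3] PP/PP  lex  "every"
[1,3] PP/PP  >B  k=2
[3,4] PP/NP  lex  "in"
[1,4] PP/NP  >B  k=3
[4,5] ((S\PP)\(PP/NP))/NP  lex  "plan"
[5,6] NP  lex  "under"
[4,6] (S\PP)\(PP/NP)  >  k=5
[1,6] S\PP  <  k=4
[0,6] S  <  k=1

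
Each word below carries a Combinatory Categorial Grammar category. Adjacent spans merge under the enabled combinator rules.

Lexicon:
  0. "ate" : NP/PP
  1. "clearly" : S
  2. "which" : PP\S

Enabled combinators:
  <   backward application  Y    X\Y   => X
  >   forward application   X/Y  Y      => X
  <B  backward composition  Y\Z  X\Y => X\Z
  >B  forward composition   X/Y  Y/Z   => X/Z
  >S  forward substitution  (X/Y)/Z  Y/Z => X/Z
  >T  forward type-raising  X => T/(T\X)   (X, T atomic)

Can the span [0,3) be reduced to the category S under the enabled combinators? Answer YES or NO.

NO

NP/PP S PP\S
CKY chart[0,3] = {N/(N\NP), NP, NP/(NP\NP), NP/(PP\PP), PP/(PP\NP), S/(S\NP)}; S ∉ chart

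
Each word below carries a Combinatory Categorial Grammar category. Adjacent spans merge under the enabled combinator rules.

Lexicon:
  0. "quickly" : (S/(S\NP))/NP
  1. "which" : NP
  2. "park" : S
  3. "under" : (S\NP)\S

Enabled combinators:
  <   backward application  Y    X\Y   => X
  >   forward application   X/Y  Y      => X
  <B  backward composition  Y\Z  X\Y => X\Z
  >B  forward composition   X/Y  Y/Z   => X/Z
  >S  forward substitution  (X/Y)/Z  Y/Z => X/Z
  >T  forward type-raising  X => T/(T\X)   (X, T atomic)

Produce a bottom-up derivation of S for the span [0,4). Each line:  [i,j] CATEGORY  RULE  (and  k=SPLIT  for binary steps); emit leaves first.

[0,4] S   >
  [0,2] S/(S\NP)   >
    [0,1] "quickly" : (S/(S\NP))/NP
    [1,2] "which" : NP
  [2,4] S\NP   <
    [2,3] "park" : S
    [3,4] "under" : (S\NP)\S

[0,1] (S/(S\NP))/NP  lex  "quickly"
[1,2] NP  lex  "which"
[0,2] S/(S\NP)  >  k=1
[2,3] S  lex  "park"
[3,4] (S\NP)\S  lex  "under"
[2,4] S\NP  <  k=3
[0,4] S  >  k=2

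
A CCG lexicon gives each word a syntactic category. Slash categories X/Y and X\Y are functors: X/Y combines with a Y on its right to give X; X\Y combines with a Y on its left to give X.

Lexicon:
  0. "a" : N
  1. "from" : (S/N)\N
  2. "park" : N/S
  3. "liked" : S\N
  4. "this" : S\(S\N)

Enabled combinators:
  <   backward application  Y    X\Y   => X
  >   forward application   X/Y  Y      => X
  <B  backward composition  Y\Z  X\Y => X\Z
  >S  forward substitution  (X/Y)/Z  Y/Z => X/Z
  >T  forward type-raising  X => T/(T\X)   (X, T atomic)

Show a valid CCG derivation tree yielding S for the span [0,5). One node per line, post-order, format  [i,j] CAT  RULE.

[0,5] S   >
  [0,2] S/N   <
    [0,1] "a" : N
    [1,2] "from" : (S/N)\N
  [2,5] N   >
    [2,3] "park" : N/S
    [3,5] S   <
      [3,4] "liked" : S\N
      [4,5] "this" : S\(S\N)

[0,1] N  lex  "a"
[1,2] (S/N)\N  lex  "from"
[0,2] S/N  <  k=1
[2,3] N/S  lex  "park"
[3,4] S\N  lex  "liked"
[4,5] S\(S\N)  lex  "this"
[3,5] S  <  k=4
[2,5] N  >  k=3
[0,5] S  >  k=2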